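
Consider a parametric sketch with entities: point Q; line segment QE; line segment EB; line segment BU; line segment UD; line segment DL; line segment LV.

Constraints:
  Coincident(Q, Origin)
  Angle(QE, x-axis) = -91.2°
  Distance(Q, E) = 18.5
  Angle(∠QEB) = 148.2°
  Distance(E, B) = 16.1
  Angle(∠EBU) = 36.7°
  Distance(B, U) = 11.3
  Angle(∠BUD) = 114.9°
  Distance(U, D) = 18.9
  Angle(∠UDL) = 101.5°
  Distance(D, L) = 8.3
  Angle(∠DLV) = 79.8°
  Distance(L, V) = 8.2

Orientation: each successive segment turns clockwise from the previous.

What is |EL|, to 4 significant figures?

12.45

Q is at the origin; QE runs at -91.2° with length 18.5, so E = (-0.3874, -18.50). ∠QEB = 148.2° gives EB at -123.0° from the x-axis; with |EB| = 16.1, B = (-9.156, -32.00). ∠EBU = 36.7° gives BU at 93.70° from the x-axis; with |BU| = 11.3, U = (-9.885, -20.72). ∠BUD = 114.9° gives UD at 28.60° from the x-axis; with |UD| = 18.9, D = (6.709, -11.67). ∠UDL = 101.5° gives DL at -49.90° from the x-axis; with |DL| = 8.3, L = (12.05, -18.02). Then |EL| = |L − E| = 12.45.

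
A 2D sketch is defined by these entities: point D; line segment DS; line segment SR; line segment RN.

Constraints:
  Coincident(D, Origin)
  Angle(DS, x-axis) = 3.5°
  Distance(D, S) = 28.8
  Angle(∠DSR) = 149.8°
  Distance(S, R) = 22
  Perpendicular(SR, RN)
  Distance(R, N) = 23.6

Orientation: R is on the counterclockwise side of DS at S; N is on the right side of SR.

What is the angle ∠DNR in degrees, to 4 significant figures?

50.92°

D is at the origin; DS runs at 3.5° with length 28.8, so S = 28.8·(cos 3.5°, sin 3.5°) = (28.75, 1.758). ∠DSR = 149.8°, so SR runs at 3.5° + (180° − 149.8°) = 33.70° from the x-axis; with |SR| = 22.0, R = S + 22.0·(cos 33.70°, sin 33.70°) = (47.05, 13.96). The perpendicularity gives RN at right angles to SR; with |RN| = 23.6 on the right of SR, N = R + 23.6·(0.5548, -0.8320) = (60.14, -5.669). Then cos ∠DNR = ND·NR / (|ND||NR|), giving 50.92°.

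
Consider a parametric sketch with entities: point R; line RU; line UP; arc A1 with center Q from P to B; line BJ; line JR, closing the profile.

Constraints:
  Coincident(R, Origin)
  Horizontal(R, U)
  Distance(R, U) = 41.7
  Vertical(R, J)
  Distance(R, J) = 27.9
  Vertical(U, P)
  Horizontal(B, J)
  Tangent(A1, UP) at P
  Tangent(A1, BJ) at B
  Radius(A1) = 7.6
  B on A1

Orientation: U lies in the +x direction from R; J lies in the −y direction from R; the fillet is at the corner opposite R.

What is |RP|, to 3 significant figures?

46.4

R is at the origin; RU is horizontal with |RU| = 41.7 and U on the +x side, so U = (41.7, 0.00). RJ is vertical with |RJ| = 27.9 and J on the −y side, so J = (0.00, -27.9). The virtual corner opposite R is at (41.7, -27.9). A1 meets UP tangentially, so QP is at right angles to UP and since A1 is tangent to BJ there, QB ⟂ BJ, with radius 7.6, so the center Q sits 7.6 in from both sides at Q = (34.1, -20.3). That places the tangent points at P = (41.7, -20.3) on UP and B = (34.1, -27.9) on BJ. Then |RP| = |P − R| = 46.4.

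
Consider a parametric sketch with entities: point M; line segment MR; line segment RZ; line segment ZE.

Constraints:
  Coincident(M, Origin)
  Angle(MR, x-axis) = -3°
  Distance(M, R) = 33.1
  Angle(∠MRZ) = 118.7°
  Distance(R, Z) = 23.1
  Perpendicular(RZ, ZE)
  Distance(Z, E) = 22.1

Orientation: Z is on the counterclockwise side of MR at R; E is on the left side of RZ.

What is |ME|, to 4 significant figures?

39.61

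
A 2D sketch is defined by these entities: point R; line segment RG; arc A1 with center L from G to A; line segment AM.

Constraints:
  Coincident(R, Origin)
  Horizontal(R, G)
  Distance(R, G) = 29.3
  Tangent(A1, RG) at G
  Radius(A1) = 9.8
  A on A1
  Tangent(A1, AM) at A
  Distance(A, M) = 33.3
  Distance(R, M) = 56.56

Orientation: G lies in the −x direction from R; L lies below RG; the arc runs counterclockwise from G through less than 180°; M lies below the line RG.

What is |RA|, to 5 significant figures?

40.516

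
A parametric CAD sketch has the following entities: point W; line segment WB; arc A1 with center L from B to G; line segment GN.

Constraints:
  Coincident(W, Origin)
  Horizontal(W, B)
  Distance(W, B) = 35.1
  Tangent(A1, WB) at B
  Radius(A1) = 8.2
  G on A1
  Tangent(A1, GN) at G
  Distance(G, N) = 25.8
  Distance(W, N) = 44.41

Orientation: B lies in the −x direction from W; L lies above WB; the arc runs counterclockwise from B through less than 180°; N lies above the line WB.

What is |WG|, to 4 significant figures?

28.25

W is at the origin; WB is horizontal with |WB| = 35.1 and B on the −x side, so B = (-35.10, 0.000). Tangency of A1 to WB means the radius LB is perpendicular to WB, so L = B + (0, 8.2) = (-35.10, 8.200). Since LG ⟂ GN (tangency), |LN| = √(8.2² + 25.8²) = 27.07 regardless of where G sits on A1. So N lies on both circle(W, 44.41) and circle(L, 27.07); the above-WB intersection is N = (-28.14, 34.36). G is the foot of the tangent from N: G = (-26.91, 8.590).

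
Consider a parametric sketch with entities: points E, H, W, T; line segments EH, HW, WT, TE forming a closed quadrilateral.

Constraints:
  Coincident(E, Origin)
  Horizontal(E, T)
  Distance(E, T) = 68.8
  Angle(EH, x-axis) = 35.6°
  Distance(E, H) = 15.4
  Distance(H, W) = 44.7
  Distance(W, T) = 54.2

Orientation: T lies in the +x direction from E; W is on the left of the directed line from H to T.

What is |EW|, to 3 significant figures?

59.5

Checks: |HW| = 44.70 ✓; |WT| = 54.20 ✓.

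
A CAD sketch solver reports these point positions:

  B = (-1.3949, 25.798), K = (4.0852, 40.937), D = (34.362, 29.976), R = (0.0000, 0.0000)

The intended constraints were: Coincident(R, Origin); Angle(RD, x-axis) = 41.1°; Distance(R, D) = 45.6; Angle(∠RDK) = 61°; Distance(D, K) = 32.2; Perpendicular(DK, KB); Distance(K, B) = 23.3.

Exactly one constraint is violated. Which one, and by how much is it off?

Distance(K, B) = 23.3 — off by 7.20.

R = (0.00, 0.00) ✓; RD at 41.10° ✓; |RD| = 45.60 ✓; ∠RDK = 61.00° ✓; |DK| = 32.20 ✓; ∠(DK, KB) = 90.00° ✓; |KB| = 16.10 ✗.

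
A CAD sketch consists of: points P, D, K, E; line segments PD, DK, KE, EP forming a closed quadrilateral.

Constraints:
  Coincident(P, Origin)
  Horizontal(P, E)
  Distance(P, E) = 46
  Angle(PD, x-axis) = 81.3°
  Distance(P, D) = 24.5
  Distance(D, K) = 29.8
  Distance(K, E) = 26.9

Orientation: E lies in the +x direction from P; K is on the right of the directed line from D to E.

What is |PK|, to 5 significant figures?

19.173

Checks: |DK| = 29.80 ✓; |KE| = 26.90 ✓.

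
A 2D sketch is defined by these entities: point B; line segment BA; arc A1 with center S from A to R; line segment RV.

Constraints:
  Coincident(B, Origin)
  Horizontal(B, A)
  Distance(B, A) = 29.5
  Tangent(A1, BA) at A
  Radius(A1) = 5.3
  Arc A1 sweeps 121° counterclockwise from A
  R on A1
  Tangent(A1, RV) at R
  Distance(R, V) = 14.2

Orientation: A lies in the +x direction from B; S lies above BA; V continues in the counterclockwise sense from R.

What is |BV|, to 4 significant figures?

33.50

B is at the origin; BA is horizontal with |BA| = 29.5 and A on the +x side, so A = (29.50, 0.000). Since A1 is tangent to BA there, SA ⟂ BA, so S = A + (0, 5.3) = (29.50, 5.300). On A1, A sits at bearing -90° from S; a 121° counterclockwise sweep puts R at bearing 31°, so R = S + 5.3·(cos 31°, sin 31°) = (34.04, 8.030). A1 meets RV tangentially, so SR is at right angles to RV, so RV runs along (−sin 31°, cos 31°); with |RV| = 14.2, V = (26.73, 20.20). Then |BV| = |V − B| = 33.50.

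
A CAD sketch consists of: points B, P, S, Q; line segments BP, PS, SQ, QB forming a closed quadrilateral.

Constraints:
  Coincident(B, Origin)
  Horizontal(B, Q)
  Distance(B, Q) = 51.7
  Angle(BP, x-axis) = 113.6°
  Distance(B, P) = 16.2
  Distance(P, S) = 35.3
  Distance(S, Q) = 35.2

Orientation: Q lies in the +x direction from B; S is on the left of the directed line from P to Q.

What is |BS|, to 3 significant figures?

37.2

B is at the origin; B and Q share the same y with |BQ| = 51.7 and Q in +x, so Q = (51.7, 0). BP runs at 113.6° with |BP| = 16.2, so P = (-6.49, 14.8). S is determined by |PS| = 35.3 and |SQ| = 35.2 together: it lies at the intersection of circle(P, 35.3) and circle(Q, 35.2). With |PQ| = 60.0, the foot of the radical line on PQ is 30.1 from P and the perpendicular offset is √(35.3² − 30.1²) = 18.5. Taking the left-of-PQ solution: S = (27.2, 25.3).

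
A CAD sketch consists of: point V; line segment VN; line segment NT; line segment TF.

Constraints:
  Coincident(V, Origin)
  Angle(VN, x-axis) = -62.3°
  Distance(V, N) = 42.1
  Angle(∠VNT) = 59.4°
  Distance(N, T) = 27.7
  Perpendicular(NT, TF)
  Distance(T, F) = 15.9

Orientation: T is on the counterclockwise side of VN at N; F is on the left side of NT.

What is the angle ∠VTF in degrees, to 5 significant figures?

9.8155°

V is at the origin; VN runs at -62.3° with length 42.1, so N = 42.1·(cos -62.3°, sin -62.3°) = (19.570, -37.275). ∠VNT = 59.4°, so NT runs at -62.3° + (180° − 59.4°) = 58.300° from the x-axis; with |NT| = 27.7, T = N + 27.7·(cos 58.300°, sin 58.300°) = (34.125, -13.708). NT is perpendicular to TF; with |TF| = 15.9 on the left of NT, F = T + 15.9·(-0.85081, 0.52547) = (20.598, -5.3526). Then cos ∠VTF = TV·TF / (|TV||TF|), giving 9.8155°.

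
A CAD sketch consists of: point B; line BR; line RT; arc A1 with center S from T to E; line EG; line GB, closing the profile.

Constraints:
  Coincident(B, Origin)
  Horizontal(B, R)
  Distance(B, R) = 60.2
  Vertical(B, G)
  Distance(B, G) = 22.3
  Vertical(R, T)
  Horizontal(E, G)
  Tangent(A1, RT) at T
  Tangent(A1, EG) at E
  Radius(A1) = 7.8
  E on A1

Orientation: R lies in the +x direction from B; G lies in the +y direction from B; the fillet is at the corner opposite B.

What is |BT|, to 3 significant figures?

61.9

B is at the origin; BR is horizontal with |BR| = 60.2 and R on the +x side, so R = (60.2, 0.00). BG is vertical with |BG| = 22.3 and G on the +y side, so G = (0.00, 22.3). The virtual corner opposite B is at (60.2, 22.3). Tangency of A1 to RT means the radius ST is perpendicular to RT and tangency of A1 to EG means the radius SE is perpendicular to EG, with radius 7.8, so the center S sits 7.8 in from both sides at S = (52.4, 14.5). That places the tangent points at T = (60.2, 14.5) on RT and E = (52.4, 22.3) on EG. Then |BT| = |T − B| = 61.9.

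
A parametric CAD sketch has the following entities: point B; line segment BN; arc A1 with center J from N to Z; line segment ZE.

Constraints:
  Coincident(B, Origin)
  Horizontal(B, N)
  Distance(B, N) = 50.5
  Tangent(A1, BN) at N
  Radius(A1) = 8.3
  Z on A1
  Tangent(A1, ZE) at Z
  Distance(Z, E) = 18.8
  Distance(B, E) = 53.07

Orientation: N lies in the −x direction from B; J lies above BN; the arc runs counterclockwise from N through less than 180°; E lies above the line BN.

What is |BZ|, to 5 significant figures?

43.343

Checks: |JZ| = 8.300 ✓; ∠(JZ, ZE) = 90.00° ✓; |ZE| = 18.80 ✓; |BE| = 53.07 ✓.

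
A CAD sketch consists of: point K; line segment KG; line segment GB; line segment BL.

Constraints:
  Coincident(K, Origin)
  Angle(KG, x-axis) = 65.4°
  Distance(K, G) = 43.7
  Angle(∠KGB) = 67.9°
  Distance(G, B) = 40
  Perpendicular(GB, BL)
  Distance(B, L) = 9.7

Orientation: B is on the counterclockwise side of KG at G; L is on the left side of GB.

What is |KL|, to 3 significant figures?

38.8

∠KGB = 67.9°, so GB runs at 65.4° + (180° − 67.9°) = 178° from the x-axis; with |GB| = 40.0, B = G + 40.0·(cos 178°, sin 178°) = (-21.8, 41.5). The perpendicularity gives BL at right angles to GB; with |BL| = 9.7 on the left of GB, L = B + 9.7·(-0.0436, -0.999) = (-22.2, 31.8). Then |KL| = |L − K| = 38.8.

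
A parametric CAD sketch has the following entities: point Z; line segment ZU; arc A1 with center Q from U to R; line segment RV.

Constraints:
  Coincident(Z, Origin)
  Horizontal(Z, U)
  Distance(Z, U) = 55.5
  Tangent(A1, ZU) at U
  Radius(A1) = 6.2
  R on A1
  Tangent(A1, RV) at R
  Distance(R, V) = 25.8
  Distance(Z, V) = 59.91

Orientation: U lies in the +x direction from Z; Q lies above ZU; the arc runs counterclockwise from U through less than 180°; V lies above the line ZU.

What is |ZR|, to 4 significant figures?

61.77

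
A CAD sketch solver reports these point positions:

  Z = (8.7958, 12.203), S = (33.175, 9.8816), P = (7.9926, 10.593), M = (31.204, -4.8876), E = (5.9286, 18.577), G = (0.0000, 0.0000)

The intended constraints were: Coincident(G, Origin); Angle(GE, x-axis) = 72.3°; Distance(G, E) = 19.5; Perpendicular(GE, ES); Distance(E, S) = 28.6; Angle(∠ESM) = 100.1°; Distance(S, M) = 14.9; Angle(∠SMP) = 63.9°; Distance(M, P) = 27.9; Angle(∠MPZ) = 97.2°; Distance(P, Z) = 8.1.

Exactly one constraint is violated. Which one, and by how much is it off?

Distance(P, Z) = 8.1 — off by 6.30.

G = (0.00, 0.00) ✓; GE at 72.30° ✓; |GE| = 19.50 ✓; ∠(GE, ES) = 90.00° ✓; |ES| = 28.60 ✓; ∠ESM = 100.1° ✓; |SM| = 14.90 ✓; ∠SMP = 63.90° ✓; |MP| = 27.90 ✓; ∠MPZ = 97.19° ✓; |PZ| = 1.799 ✗.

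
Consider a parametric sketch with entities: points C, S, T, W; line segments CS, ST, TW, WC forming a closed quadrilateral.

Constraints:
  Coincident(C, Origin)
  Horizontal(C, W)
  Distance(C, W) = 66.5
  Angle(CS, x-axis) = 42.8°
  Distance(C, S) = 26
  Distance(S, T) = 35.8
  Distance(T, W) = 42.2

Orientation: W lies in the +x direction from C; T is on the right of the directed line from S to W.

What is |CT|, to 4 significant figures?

32.68

Checks: |ST| = 35.80 ✓; |TW| = 42.20 ✓.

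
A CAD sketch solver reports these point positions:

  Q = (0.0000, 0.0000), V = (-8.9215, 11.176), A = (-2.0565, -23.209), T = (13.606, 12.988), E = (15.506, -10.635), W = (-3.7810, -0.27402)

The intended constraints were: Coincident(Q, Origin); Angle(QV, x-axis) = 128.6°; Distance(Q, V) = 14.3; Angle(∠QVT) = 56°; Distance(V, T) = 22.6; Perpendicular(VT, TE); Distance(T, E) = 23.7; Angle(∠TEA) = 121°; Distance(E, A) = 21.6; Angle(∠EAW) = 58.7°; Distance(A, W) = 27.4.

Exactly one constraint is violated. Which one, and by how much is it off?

Distance(A, W) = 27.4 — off by 4.40.

Q = (0.00, 0.00) ✓; QV at 128.6° ✓; |QV| = 14.30 ✓; ∠QVT = 56.00° ✓; |VT| = 22.60 ✓; ∠(VT, TE) = 90.00° ✓; |TE| = 23.70 ✓; ∠TEA = 121.0° ✓; |EA| = 21.60 ✓; ∠EAW = 58.70° ✓; |AW| = 23.00 ✗.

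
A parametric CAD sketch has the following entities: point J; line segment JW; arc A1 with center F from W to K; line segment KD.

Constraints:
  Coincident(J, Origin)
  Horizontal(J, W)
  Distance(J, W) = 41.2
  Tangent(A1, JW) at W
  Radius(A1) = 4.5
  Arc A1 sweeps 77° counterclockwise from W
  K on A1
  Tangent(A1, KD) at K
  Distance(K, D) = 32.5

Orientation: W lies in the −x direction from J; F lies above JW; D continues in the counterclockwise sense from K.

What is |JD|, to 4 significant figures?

45.90

J is at the origin; J and W share the same y with |JW| = 41.2 and W on the −x side, so W = (-41.20, 0.000). Tangency of A1 to JW means the radius FW is perpendicular to JW, so F = W + (0, 4.5) = (-41.20, 4.500). On A1, W sits at bearing -90° from F; a 77° counterclockwise sweep puts K at bearing -13°, so K = F + 4.5·(cos -13°, sin -13°) = (-36.82, 3.488). Tangency of A1 to KD means the radius FK is perpendicular to KD, so KD runs along (−sin -13°, cos -13°); with |KD| = 32.5, D = (-29.50, 35.15). Then |JD| = |D − J| = 45.90.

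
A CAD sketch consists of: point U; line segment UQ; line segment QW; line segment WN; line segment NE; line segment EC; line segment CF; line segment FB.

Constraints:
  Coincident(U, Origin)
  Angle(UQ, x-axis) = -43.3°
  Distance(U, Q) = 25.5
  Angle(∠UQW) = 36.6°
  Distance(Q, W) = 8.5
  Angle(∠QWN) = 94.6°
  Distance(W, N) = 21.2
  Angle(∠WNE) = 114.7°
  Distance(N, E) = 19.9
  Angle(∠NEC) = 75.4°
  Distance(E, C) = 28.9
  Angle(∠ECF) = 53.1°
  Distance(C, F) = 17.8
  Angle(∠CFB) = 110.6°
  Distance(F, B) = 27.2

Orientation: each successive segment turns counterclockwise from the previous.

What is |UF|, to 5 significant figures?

19.298

U is at the origin; UQ runs at -43.3° with length 25.5, so Q = (18.558, -17.488). ∠UQW = 36.6° gives QW at 100.10° from the x-axis; with |QW| = 8.5, W = (17.068, -9.1201). ∠QWN = 94.6° gives WN at -174.50° from the x-axis; with |WN| = 21.2, N = (-4.0348, -11.152). ∠WNE = 114.7° gives NE at -109.20° from the x-axis; with |NE| = 19.9, E = (-10.579, -29.945). ∠NEC = 75.4° gives EC at -4.6000° from the x-axis; with |EC| = 28.9, C = (18.228, -32.263). ∠ECF = 53.1° gives CF at 122.30° from the x-axis; with |CF| = 17.8, F = (8.7162, -17.217). Then |UF| = |F − U| = 19.298.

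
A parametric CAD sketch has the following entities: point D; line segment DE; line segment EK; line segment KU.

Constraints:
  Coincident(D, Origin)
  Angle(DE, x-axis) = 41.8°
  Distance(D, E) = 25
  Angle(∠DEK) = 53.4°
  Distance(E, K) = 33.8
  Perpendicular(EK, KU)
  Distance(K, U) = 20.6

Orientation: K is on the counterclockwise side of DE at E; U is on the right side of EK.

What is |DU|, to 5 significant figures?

44.845

D is at the origin; DE runs at 41.8° with length 25.0, so E = 25.0·(cos 41.8°, sin 41.8°) = (18.637, 16.663). ∠DEK = 53.4°, so EK runs at 41.8° + (180° − 53.4°) = 168.40° from the x-axis; with |EK| = 33.8, K = E + 33.8·(cos 168.40°, sin 168.40°) = (-14.473, 23.460). EK is perpendicular to KU; with |KU| = 20.6 on the right of EK, U = K + 20.6·(0.20108, 0.97958) = (-10.331, 43.639). Then |DU| = |U − D| = 44.845.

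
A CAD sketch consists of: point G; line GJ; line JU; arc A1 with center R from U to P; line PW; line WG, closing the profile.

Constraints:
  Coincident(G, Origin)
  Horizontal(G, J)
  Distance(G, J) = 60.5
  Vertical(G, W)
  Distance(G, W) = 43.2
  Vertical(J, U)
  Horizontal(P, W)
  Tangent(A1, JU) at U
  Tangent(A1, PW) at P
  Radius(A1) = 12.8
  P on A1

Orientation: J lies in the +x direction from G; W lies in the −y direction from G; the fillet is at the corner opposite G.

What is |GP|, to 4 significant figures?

64.35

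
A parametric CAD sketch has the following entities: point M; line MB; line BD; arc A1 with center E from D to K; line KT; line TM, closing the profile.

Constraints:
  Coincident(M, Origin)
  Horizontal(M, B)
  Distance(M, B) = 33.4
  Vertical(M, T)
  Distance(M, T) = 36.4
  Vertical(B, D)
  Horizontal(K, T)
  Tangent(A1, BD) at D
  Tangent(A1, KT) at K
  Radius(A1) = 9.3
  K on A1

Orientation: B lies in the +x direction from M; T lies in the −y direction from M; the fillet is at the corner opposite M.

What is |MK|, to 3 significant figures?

43.7

The virtual corner opposite M is at (33.4, -36.4). The tangent condition forces ED to be normal to BD and A1 meets KT tangentially, so EK is at right angles to KT, with radius 9.3, so the center E sits 9.3 in from both sides at E = (24.1, -27.1). That places the tangent points at D = (33.4, -27.1) on BD and K = (24.1, -36.4) on KT. Then |MK| = |K − M| = 43.7.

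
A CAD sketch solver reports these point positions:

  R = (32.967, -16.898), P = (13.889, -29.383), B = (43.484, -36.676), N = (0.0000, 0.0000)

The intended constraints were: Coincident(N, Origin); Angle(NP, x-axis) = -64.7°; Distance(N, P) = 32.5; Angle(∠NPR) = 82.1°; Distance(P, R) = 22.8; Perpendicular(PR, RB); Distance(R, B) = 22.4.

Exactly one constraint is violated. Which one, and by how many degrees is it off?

Perpendicular(PR, RB) — off by 5.20°.

N = (0.00, 0.00) ✓; NP at -64.70° ✓; |NP| = 32.50 ✓; ∠NPR = 82.10° ✓; |PR| = 22.80 ✓; ∠(PR, RB) = 95.20° ✗; |RB| = 22.40 ✓.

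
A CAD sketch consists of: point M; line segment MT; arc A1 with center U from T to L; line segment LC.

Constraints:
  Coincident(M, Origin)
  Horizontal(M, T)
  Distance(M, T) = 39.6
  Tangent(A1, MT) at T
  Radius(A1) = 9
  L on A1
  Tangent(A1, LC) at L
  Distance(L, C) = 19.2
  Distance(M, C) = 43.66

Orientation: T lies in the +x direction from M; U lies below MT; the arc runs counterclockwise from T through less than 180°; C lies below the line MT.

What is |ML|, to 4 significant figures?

32.21

M is at the origin; MT is horizontal with |MT| = 39.6 and T on the +x side, so T = (39.60, 0.000). Since A1 is tangent to MT there, UT ⟂ MT, so U = T + (0, -9) = (39.60, -9.000). Since UL ⟂ LC (tangency), |UC| = √(9.0² + 19.2²) = 21.20 regardless of where L sits on A1. So C lies on both circle(M, 43.66) and circle(U, 21.20); the below-MT intersection is C = (32.62, -29.02). L is the foot of the tangent from C: L = (30.65, -9.923).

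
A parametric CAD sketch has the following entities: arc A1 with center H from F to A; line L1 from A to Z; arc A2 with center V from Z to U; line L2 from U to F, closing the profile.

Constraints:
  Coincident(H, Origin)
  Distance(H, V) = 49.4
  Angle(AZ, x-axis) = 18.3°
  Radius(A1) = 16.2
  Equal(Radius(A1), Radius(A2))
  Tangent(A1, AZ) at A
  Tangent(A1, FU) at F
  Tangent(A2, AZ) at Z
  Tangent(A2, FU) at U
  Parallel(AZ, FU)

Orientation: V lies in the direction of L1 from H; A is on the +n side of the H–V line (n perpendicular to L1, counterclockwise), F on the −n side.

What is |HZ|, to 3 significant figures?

52.0

The slot axis is L1's direction at 18.3°, so u = (cos 18.3°, sin 18.3°) = (0.949, 0.314) and n = (−sin 18.3°, cos 18.3°) = (-0.314, 0.949). H is at the origin and V lies 49.4 along u from H, so V = 49.4·u = (46.9, 15.5). Tangency of A1 to both parallel lines with radius 16.2 puts A and F at H ± 16.2·n: A = (-5.09, 15.4), F = (5.09, -15.4). Equal radii place Z and U the same way about V: Z = V + 16.2·n = (41.8, 30.9), U = V − 16.2·n = (52.0, 0.131). Then |HZ| = |Z − H| = 52.0.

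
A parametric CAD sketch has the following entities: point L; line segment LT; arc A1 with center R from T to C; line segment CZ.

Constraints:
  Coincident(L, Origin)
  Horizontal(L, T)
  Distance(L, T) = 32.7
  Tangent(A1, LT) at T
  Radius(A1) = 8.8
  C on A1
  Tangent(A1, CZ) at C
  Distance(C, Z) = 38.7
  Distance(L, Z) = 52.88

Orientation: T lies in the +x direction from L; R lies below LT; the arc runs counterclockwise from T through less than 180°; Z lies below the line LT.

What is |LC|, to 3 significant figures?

25.4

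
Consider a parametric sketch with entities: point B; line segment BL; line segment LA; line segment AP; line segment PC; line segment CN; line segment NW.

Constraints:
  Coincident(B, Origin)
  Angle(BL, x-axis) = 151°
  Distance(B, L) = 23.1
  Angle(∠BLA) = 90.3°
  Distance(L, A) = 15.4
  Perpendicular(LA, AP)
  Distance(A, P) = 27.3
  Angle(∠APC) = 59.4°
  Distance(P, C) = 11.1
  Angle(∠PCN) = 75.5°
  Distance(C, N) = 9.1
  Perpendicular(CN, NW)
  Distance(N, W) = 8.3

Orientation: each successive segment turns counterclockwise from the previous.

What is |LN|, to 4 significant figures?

19.57

∠APC = 59.4° gives PC at 91.30° from the x-axis; with |PC| = 11.1, C = (-4.185, -4.494). ∠PCN = 75.5° gives CN at -164.2° from the x-axis; with |CN| = 9.1, N = (-12.94, -6.972). Then |LN| = |N − L| = 19.57.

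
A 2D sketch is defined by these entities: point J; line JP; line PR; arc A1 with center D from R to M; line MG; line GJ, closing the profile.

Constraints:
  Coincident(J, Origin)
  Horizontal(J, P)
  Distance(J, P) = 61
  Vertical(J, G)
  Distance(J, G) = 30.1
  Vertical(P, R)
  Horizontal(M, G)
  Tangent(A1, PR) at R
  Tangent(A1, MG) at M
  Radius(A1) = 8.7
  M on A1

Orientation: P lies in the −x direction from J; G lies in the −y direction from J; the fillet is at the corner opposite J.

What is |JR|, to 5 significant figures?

64.645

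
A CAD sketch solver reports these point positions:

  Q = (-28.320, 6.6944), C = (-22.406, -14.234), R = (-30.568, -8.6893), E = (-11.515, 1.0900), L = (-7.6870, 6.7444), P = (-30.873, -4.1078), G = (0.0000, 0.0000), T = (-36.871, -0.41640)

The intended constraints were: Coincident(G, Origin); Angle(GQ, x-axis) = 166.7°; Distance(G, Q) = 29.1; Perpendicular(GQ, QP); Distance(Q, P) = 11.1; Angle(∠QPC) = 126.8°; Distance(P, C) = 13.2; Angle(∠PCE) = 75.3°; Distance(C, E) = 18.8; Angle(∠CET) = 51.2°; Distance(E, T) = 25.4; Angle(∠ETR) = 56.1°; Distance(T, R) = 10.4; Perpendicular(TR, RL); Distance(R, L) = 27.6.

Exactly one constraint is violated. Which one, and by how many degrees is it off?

Perpendicular(TR, RL) — off by 3.30°.

G = (0.00, 0.00) ✓; GQ at 166.7° ✓; |GQ| = 29.10 ✓; ∠(GQ, QP) = 90.00° ✓; |QP| = 11.10 ✓; ∠QPC = 126.8° ✓; |PC| = 13.20 ✓; ∠PCE = 75.30° ✓; |CE| = 18.80 ✓; ∠CET = 51.20° ✓; |ET| = 25.40 ✓; ∠ETR = 56.10° ✓; |TR| = 10.40 ✓; ∠(TR, RL) = 86.70° ✗; |RL| = 27.60 ✓.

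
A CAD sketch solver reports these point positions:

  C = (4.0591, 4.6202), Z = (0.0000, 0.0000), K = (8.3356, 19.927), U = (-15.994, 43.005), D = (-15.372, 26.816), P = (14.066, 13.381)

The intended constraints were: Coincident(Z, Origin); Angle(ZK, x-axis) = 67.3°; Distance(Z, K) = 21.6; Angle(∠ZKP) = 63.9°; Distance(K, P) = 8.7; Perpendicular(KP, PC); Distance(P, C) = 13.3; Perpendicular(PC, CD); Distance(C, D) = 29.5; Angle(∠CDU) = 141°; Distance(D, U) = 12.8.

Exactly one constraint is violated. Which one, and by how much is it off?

Distance(D, U) = 12.8 — off by 3.40.

Z = (0.00, 0.00) ✓; ZK at 67.30° ✓; |ZK| = 21.60 ✓; ∠ZKP = 63.90° ✓; |KP| = 8.700 ✓; ∠(KP, PC) = 90.00° ✓; |PC| = 13.30 ✓; ∠(PC, CD) = 90.00° ✓; |CD| = 29.50 ✓; ∠CDU = 141.0° ✓; |DU| = 16.20 ✗.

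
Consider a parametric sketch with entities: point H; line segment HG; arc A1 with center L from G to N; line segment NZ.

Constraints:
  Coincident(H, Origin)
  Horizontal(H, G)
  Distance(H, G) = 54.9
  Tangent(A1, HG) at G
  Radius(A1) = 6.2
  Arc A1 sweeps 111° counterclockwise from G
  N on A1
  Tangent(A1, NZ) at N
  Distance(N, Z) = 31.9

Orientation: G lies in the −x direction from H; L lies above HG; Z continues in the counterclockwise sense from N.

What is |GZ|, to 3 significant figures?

38.6

On A1, G sits at bearing -90° from L; a 111° counterclockwise sweep puts N at bearing 21°, so N = L + 6.2·(cos 21°, sin 21°) = (-49.1, 8.42). A1 meets NZ tangentially, so LN is at right angles to NZ, so NZ runs along (−sin 21°, cos 21°); with |NZ| = 31.9, Z = (-60.5, 38.2). Then |GZ| = |Z − G| = 38.6.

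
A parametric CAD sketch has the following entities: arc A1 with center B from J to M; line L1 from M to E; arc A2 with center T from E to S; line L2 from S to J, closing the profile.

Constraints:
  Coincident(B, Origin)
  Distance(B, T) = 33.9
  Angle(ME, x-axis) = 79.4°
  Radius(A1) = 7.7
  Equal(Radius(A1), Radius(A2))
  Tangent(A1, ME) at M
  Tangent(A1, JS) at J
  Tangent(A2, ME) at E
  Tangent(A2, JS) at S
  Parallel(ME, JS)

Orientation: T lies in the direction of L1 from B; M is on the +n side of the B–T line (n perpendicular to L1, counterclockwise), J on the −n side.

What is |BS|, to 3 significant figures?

34.8

The slot axis is L1's direction at 79.4°, so u = (cos 79.4°, sin 79.4°) = (0.184, 0.983) and n = (−sin 79.4°, cos 79.4°) = (-0.983, 0.184). B is at the origin and T lies 33.9 along u from B, so T = 33.9·u = (6.24, 33.3). Tangency of A1 to both parallel lines with radius 7.7 puts M and J at B ± 7.7·n: M = (-7.57, 1.42), J = (7.57, -1.42). Equal radii place E and S the same way about T: E = T + 7.7·n = (-1.33, 34.7), S = T − 7.7·n = (13.8, 31.9). Then |BS| = |S − B| = 34.8.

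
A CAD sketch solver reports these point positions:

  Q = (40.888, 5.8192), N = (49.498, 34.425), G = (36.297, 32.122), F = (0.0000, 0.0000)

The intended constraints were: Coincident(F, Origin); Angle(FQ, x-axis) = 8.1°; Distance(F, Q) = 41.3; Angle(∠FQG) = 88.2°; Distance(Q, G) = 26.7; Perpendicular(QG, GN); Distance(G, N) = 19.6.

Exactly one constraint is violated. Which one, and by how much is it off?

Distance(G, N) = 19.6 — off by 6.20.

F = (0.00, 0.00) ✓; FQ at 8.100° ✓; |FQ| = 41.30 ✓; ∠FQG = 88.20° ✓; |QG| = 26.70 ✓; ∠(QG, GN) = 90.00° ✓; |GN| = 13.40 ✗.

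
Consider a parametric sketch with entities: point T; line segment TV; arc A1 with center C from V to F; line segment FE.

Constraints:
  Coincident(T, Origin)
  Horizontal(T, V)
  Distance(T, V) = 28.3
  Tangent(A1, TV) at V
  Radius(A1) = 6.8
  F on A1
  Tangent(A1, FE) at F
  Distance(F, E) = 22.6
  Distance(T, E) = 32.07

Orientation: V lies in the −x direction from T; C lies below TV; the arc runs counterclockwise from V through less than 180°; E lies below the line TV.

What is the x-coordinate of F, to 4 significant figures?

-33.01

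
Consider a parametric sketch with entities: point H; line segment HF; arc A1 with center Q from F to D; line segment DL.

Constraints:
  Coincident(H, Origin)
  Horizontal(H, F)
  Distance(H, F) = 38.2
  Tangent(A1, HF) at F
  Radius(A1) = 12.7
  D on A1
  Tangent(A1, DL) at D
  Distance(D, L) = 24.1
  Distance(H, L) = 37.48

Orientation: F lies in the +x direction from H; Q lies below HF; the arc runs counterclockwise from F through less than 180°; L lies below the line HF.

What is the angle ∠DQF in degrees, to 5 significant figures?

73.502°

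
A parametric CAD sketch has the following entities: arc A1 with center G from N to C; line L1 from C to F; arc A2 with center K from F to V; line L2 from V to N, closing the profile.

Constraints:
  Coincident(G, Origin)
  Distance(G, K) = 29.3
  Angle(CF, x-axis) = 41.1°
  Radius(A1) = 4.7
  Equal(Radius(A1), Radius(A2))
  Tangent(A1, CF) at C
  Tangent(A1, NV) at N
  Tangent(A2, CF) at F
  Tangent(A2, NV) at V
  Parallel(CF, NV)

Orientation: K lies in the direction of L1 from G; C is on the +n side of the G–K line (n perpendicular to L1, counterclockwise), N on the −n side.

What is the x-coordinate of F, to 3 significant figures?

19.0

Tangency of A1 to both parallel lines with radius 4.7 puts C and N at G ± 4.7·n: C = (-3.09, 3.54), N = (3.09, -3.54). Equal radii place F and V the same way about K: F = K + 4.7·n = (19.0, 22.8), V = K − 4.7·n = (25.2, 15.7). So F.x = 19.0.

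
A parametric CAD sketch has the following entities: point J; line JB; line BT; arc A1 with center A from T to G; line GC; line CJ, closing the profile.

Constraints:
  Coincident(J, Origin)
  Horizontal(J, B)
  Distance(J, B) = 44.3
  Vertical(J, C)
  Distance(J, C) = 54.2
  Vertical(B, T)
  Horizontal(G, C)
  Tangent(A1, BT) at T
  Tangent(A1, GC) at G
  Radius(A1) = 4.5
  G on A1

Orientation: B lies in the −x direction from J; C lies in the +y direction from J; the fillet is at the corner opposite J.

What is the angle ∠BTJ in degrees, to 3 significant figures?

41.7°

J is at the origin; JB is horizontal with |JB| = 44.3 and B on the −x side, so B = (-44.3, 0.00). J and C share the same x with |JC| = 54.2 and C on the +y side, so C = (0.00, 54.2). The virtual corner opposite J is at (-44.3, 54.2). A1 meets BT tangentially, so AT is at right angles to BT and the tangent condition forces AG to be normal to GC, with radius 4.5, so the center A sits 4.5 in from both sides at A = (-39.8, 49.7). That places the tangent points at T = (-44.3, 49.7) on BT and G = (-39.8, 54.2) on GC. Then cos ∠BTJ = TB·TJ / (|TB||TJ|), giving 41.7°.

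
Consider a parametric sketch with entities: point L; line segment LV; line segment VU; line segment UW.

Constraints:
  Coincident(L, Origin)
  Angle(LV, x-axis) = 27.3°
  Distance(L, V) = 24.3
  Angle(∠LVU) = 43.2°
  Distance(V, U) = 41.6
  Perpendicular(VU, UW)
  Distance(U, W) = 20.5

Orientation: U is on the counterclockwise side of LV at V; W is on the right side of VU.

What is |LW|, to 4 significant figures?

44.15

∠LVU = 43.2°, so VU runs at 27.3° + (180° − 43.2°) = 164.1° from the x-axis; with |VU| = 41.6, U = V + 41.6·(cos 164.1°, sin 164.1°) = (-18.42, 22.54). VU ⟂ UW; with |UW| = 20.5 on the right of VU, W = U + 20.5·(0.2740, 0.9617) = (-12.80, 42.26). Then |LW| = |W − L| = 44.15.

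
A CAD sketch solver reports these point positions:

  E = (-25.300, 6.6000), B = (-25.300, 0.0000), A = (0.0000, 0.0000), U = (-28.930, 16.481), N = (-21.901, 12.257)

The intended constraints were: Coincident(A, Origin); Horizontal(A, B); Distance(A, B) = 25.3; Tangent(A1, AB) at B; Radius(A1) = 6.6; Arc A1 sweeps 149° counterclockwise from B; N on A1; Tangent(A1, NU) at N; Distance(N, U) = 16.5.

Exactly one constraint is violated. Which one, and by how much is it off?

Distance(N, U) = 16.5 — off by 8.30.

A = (0.00, 0.00) ✓; A.y = 0.00, B.y = 0.00 ✓; |AB| = 25.30 ✓; ∠(EB, BA) = 90.00° ✓; |EB| = 6.600 ✓; bearing(E→N) − bearing(E→B) = 149.0° ✓; |EN| = 6.600 ✓; ∠(EN, NU) = 90.00° ✓; |NU| = 8.201 ✗.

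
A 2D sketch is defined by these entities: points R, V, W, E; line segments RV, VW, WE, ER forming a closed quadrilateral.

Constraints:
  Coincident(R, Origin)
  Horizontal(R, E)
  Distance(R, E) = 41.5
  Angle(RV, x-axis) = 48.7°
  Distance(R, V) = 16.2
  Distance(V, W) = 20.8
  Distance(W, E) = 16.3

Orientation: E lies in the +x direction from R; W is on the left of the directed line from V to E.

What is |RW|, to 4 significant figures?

34.00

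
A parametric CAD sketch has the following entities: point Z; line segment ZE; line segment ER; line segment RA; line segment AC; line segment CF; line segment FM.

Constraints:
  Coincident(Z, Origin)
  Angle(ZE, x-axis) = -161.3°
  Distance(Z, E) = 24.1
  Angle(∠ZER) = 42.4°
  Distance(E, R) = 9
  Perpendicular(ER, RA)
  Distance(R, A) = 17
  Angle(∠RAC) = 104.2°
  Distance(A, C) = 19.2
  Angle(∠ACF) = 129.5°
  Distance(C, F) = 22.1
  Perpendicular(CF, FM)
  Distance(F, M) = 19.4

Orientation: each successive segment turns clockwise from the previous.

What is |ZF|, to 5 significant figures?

45.859

∠RAC = 104.2° gives AC at -104.70° from the x-axis; with |AC| = 19.2, C = (-8.4675, -26.635). ∠ACF = 129.5° gives CF at -155.20° from the x-axis; with |CF| = 22.1, F = (-28.529, -35.905). Then |ZF| = |F − Z| = 45.859.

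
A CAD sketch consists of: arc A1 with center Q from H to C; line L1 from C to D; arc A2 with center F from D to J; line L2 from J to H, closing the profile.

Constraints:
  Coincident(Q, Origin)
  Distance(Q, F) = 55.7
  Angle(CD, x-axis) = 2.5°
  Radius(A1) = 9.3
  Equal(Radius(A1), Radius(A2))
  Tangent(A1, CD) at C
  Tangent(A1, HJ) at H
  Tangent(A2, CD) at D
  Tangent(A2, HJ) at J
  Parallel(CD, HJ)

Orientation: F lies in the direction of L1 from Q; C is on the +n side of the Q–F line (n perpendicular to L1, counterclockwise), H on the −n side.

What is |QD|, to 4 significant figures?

56.47

Tangency of A1 to both parallel lines with radius 9.3 puts C and H at Q ± 9.3·n: C = (-0.4057, 9.291), H = (0.4057, -9.291). Equal radii place D and J the same way about F: D = F + 9.3·n = (55.24, 11.72), J = F − 9.3·n = (56.05, -6.862). Then |QD| = |D − Q| = 56.47.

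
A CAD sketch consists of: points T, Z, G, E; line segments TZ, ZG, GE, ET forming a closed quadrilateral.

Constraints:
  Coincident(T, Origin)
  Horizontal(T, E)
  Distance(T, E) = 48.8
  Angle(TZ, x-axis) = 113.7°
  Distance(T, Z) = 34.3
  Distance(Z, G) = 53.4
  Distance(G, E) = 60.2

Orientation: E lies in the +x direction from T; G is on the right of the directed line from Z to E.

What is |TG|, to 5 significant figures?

22.836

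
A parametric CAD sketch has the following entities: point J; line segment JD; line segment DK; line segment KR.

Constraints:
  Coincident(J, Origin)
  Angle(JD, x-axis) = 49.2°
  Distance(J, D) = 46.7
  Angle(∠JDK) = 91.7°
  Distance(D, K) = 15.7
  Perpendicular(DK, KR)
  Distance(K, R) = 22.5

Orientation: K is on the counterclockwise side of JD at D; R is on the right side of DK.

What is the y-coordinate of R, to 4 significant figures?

62.55

∠JDK = 91.7°, so DK runs at 49.2° + (180° − 91.7°) = 137.5° from the x-axis; with |DK| = 15.7, K = D + 15.7·(cos 137.5°, sin 137.5°) = (18.94, 45.96). DK ⟂ KR; with |KR| = 22.5 on the right of DK, R = K + 22.5·(0.6756, 0.7373) = (34.14, 62.55). So R.y = 62.55.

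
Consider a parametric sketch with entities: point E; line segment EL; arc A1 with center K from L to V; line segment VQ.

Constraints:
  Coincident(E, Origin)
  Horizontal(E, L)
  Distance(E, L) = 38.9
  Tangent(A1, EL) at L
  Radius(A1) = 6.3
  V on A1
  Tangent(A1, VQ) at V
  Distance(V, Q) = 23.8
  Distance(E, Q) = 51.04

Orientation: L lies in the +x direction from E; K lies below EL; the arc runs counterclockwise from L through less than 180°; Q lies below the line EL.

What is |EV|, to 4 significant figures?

33.98

Checks: |KV| = 6.300 ✓; ∠(KV, VQ) = 90.00° ✓; |VQ| = 23.80 ✓; |EQ| = 51.04 ✓.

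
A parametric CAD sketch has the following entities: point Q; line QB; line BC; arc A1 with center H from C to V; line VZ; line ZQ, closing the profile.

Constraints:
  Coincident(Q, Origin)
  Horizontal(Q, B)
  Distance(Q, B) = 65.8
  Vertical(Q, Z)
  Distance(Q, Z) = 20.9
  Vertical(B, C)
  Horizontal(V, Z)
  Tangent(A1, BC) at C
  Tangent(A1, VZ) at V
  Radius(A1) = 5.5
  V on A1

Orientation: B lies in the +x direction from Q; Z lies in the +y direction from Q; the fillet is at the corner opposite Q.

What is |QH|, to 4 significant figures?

62.24

Q is at the origin; QB is horizontal with |QB| = 65.8 and B on the +x side, so B = (65.80, 0.000). Q and Z share the same x with |QZ| = 20.9 and Z on the +y side, so Z = (0.000, 20.90). The virtual corner opposite Q is at (65.80, 20.90). The tangent condition forces HC to be normal to BC and A1 meets VZ tangentially, so HV is at right angles to VZ, with radius 5.5, so the center H sits 5.5 in from both sides at H = (60.30, 15.40). Then |QH| = |H − Q| = 62.24.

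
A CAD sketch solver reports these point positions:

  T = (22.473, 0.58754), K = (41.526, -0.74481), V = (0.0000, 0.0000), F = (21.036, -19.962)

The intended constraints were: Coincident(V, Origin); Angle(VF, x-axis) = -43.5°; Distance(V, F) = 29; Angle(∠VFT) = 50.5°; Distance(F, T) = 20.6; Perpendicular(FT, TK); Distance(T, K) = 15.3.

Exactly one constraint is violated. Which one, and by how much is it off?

Distance(T, K) = 15.3 — off by 3.80.

V = (0.00, 0.00) ✓; VF at -43.50° ✓; |VF| = 29.00 ✓; ∠VFT = 50.50° ✓; |FT| = 20.60 ✓; ∠(FT, TK) = 90.00° ✓; |TK| = 19.10 ✗.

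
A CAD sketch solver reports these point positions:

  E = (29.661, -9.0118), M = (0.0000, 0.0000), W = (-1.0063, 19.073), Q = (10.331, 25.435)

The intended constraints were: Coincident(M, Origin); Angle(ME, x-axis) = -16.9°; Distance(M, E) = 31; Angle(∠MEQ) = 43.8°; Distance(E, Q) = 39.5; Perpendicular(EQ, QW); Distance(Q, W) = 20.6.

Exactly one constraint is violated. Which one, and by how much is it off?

Distance(Q, W) = 20.6 — off by 7.60.

M = (0.00, 0.00) ✓; ME at -16.90° ✓; |ME| = 31.00 ✓; ∠MEQ = 43.80° ✓; |EQ| = 39.50 ✓; ∠(EQ, QW) = 90.00° ✓; |QW| = 13.00 ✗.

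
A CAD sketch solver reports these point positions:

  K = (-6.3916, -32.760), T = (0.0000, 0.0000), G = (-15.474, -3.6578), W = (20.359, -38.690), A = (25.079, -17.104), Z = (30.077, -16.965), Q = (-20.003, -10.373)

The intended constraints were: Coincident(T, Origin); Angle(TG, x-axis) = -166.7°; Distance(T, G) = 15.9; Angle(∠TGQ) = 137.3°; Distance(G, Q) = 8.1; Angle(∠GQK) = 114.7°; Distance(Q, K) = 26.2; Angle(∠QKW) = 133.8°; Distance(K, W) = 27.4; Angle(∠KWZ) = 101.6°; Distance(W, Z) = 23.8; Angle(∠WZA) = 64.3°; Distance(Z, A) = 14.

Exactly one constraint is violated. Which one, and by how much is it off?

Distance(Z, A) = 14 — off by 9.00.

T = (0.00, 0.00) ✓; TG at -166.7° ✓; |TG| = 15.90 ✓; ∠TGQ = 137.3° ✓; |GQ| = 8.100 ✓; ∠GQK = 114.7° ✓; |QK| = 26.20 ✓; ∠QKW = 133.8° ✓; |KW| = 27.40 ✓; ∠KWZ = 101.6° ✓; |WZ| = 23.80 ✓; ∠WZA = 64.31° ✓; |ZA| = 5.000 ✗.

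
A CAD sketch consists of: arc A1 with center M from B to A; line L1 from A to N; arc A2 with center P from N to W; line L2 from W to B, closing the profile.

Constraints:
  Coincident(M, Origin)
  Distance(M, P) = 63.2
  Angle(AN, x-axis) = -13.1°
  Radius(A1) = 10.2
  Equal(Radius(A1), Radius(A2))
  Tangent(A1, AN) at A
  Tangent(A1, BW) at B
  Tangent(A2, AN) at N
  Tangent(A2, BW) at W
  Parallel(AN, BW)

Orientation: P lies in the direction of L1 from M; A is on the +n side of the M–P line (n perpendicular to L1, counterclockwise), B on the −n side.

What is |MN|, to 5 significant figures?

64.018

Tangency of A1 to both parallel lines with radius 10.2 puts A and B at M ± 10.2·n: A = (2.3118, 9.9346), B = (-2.3118, -9.9346). Equal radii place N and W the same way about P: N = P + 10.2·n = (63.867, -4.3898), W = P − 10.2·n = (59.243, -24.259). Then |MN| = |N − M| = 64.018.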